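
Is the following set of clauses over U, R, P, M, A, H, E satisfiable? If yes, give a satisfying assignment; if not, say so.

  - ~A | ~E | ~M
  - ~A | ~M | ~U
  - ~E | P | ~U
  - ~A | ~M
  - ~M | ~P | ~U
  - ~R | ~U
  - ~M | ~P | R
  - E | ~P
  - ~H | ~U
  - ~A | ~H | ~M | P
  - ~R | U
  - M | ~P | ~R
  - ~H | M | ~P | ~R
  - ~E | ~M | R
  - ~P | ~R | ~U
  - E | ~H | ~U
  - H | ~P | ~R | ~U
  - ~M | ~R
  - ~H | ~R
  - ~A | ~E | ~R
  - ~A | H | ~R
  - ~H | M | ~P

Set U = False.
  then (~R | U) forces R = False.
Set P = True.
  then (~M | ~P | R) forces M = False.
  then (E | ~P) forces E = True.
  then (~H | M | ~P) forces H = False.
Set A = False.
All clauses satisfied.

U = False, R = False, P = True, M = False, A = False, H = False, E = True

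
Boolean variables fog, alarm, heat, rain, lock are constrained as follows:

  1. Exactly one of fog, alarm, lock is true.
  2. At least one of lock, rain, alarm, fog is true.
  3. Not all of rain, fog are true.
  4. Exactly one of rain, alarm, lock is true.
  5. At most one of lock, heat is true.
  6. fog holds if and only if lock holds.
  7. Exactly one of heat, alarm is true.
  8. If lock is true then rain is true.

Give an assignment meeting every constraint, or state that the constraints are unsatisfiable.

fog: False, alarm: True, heat: False, rain: False, lock: False

  (1) {fog, alarm, lock}: 1 true — exactly one ✓
  (2) {lock, rain, alarm, fog}: 1 true — at least one ✓
  (3) {rain, fog}: 0/2 true — not all ✓
  (4) {rain, alarm, lock}: 1 true — exactly one ✓
  (5) {lock, heat}: 0 true — at most one ✓
  (6) fog=F, lock=F — same ✓
  (7) {heat, alarm}: 1 true — exactly one ✓
  (8) lock=F ⇒ rain: vacuous ✓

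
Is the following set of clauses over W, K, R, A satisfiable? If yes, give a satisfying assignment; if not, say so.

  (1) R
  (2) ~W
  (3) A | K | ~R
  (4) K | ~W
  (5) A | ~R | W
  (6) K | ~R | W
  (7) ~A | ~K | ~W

W = False, K = True, R = True, A = True

Unit clause (R) forces R = True.
Unit clause (~W) forces W = False.
In (A | ~R | W) only A is left, so A = True.
In (K | ~R | W) only K is left, so K = True.
Check each clause:
  (R): R holds.
  (~W): ~W holds.
  (A | K | ~R): A holds.
  (K | ~W): K holds.
  (A | ~R | W): A holds.
  (K | ~R | W): K holds.
  (~A | ~K | ~W): ~W holds.
All clauses satisfied.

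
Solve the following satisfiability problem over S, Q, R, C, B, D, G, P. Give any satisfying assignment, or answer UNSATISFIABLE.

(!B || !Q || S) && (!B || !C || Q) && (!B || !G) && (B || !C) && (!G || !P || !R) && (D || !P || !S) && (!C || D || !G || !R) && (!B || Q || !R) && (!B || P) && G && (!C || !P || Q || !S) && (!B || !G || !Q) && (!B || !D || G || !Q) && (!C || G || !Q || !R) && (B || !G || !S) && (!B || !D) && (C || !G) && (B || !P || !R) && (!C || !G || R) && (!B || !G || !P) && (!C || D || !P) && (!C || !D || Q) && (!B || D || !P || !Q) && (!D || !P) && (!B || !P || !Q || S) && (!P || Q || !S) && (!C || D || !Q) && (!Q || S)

The formula is unsatisfiable.

Case G = True:
  (!B || !G) forces B = False.
  (B || !C) forces C = False.
  Clause (C || !G) is falsified — contradiction.
Case G = False:
  Clause (G) is falsified — contradiction.
Both cases fail, so the formula is unsatisfiable.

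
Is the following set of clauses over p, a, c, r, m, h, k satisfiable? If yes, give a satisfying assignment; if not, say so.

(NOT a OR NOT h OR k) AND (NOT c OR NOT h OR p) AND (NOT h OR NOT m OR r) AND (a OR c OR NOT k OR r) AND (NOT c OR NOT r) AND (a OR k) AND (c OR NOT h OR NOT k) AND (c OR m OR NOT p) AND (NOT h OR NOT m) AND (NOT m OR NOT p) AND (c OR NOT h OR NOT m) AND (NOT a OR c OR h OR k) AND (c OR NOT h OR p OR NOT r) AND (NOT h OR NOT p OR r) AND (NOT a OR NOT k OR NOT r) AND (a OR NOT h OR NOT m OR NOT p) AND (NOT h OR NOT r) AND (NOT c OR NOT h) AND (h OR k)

p = False; a = True; c = False; r = False; m = True; h = False; k = True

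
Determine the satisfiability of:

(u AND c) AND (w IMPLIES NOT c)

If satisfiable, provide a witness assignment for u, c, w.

u = True, c = True, w = False

  u AND c = True
  w IMPLIES NOT c = True
    NOT c = False
Both conjuncts True, so the formula holds.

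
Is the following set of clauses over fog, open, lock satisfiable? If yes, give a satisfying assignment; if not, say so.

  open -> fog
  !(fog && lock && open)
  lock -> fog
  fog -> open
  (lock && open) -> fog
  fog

fog = True, open = True, lock = False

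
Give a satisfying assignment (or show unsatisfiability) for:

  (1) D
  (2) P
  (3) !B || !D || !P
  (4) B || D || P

D = True; P = True; B = False

Unit clause (D) forces D = True.
Unit clause (P) forces P = True.
In (!B || !D || !P) only !B is left, so B = False.
All clauses satisfied.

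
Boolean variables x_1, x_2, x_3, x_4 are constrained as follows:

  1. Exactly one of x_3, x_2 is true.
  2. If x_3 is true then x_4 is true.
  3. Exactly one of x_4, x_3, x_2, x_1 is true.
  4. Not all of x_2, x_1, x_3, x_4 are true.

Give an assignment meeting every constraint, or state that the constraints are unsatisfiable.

x_1 = False; x_2 = True; x_3 = False; x_4 = False

  (1) {x_3, x_2}: 1 true — exactly one ✓
  (2) x_3=F ⇒ x_4: vacuous ✓
  (3) {x_4, x_3, x_2, x_1}: 1 true — exactly one ✓
  (4) {x_2, x_1, x_3, x_4}: 1/4 true — not all ✓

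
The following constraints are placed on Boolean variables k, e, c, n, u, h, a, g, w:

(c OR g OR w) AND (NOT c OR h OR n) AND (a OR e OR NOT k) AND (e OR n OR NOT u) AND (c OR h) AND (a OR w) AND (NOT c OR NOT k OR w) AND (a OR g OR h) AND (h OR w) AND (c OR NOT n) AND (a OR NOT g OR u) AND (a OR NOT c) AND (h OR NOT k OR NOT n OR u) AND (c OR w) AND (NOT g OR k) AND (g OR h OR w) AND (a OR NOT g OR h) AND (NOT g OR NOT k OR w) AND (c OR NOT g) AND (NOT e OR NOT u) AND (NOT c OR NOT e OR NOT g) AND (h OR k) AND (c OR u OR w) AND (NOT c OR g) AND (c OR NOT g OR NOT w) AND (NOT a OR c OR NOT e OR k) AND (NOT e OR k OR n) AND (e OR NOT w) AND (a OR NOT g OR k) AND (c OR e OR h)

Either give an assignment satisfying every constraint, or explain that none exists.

k = True; e = True; c = False; n = False; u = False; h = True; a = False; g = False; w = True

Set k = True.
Set e = True.
  then (NOT e OR NOT u) forces u = False.
Try c = True:
  (NOT c OR NOT k OR w) forces w = True.
  (a OR NOT c) forces a = True.
  (NOT c OR NOT e OR NOT g) forces g = False.
  clause (NOT c OR g) is falsified — backtrack.
So c = False.
  then (c OR h) forces h = True.
  then (c OR NOT n) forces n = False.
  then (c OR w) forces w = True.
  then (c OR NOT g) forces g = False.
Set a = False.
All clauses satisfied.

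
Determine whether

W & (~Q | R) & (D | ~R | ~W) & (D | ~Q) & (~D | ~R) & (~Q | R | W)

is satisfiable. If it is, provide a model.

D: False; R: False; Q: False; W: True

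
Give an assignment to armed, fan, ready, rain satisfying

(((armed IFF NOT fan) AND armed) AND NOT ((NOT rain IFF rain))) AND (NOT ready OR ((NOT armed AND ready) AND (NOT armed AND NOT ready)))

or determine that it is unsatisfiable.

armed = True; fan = False; ready = False; rain = False

  ((armed IFF NOT fan) AND armed) AND NOT ((NOT rain IFF rain)) = True
    (armed IFF NOT fan) AND armed = True
      armed IFF NOT fan = True
        NOT fan = True
    NOT ((NOT rain IFF rain)) = True
      NOT rain IFF rain = False
        NOT rain = True
  NOT ready OR ((NOT armed AND ready) AND (NOT armed AND NOT ready)) = True
    NOT ready = True
    (NOT armed AND ready) AND (NOT armed AND NOT ready) = False
      NOT armed AND ready = False
        NOT armed = False
      NOT armed AND NOT ready = False
        NOT armed = False
        NOT ready = True
Both conjuncts True, so the formula holds.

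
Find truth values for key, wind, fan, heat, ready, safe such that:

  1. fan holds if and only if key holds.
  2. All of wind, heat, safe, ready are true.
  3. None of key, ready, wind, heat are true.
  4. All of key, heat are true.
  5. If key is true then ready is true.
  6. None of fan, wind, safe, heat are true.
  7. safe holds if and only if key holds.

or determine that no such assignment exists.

The formula is unsatisfiable.

Case key = True:
  Constraint (3) is violated (key=T) — contradiction.
Case key = False:
  Constraint (4) is violated (key=F) — contradiction.
Both cases fail — unsatisfiable.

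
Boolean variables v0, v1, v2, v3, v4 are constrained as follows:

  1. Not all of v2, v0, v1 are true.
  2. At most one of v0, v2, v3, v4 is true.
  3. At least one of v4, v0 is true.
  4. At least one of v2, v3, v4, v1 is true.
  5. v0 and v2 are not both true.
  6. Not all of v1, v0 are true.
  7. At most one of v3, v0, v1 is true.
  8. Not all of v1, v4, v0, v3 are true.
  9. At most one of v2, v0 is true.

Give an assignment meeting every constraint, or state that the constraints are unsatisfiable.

v0=F, v1=T, v2=F, v3=F, v4=T

  (1) {v2, v0, v1}: 1/3 true — not all ✓
  (2) {v0, v2, v3, v4}: 1 true — at most one ✓
  (3) {v4, v0}: 1 true — at least one ✓
  (4) {v2, v3, v4, v1}: 2 true — at least one ✓
  (5) v0=F, v2=F — not both ✓
  (6) {v1, v0}: 1/2 true — not all ✓
  (7) {v3, v0, v1}: 1 true — at most one ✓
  (8) {v1, v4, v0, v3}: 2/4 true — not all ✓
  (9) {v2, v0}: 0 true — at most one ✓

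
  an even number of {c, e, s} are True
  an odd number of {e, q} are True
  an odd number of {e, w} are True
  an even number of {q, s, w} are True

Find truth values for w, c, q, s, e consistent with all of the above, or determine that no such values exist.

w = True; c = False; q = True; s = False; e = False

{c, e, s}: 0 true → even ✓
{e, q}: 1 true → odd ✓
{e, w}: 1 true → odd ✓
{q, s, w}: 2 true → even ✓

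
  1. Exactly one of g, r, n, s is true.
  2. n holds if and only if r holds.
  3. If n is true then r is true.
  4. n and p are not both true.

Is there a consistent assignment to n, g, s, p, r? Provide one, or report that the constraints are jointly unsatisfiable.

n: False, g: True, s: False, p: False, r: False

  (1) {g, r, n, s}: 1 true — exactly one ✓
  (2) n=F, r=F — same ✓
  (3) n=F ⇒ r: vacuous ✓
  (4) n=F, p=F — not both ✓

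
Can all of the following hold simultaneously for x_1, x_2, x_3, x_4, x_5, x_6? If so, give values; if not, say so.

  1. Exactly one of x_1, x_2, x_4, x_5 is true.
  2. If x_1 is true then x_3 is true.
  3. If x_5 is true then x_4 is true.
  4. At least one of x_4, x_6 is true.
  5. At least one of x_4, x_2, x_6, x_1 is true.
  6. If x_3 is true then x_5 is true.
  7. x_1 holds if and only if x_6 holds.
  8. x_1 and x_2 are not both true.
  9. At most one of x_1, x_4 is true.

x_1=F, x_2=F, x_3=F, x_4=T, x_5=F, x_6=F

  (1) {x_1, x_2, x_4, x_5}: 1 true — exactly one ✓
  (2) x_1=F ⇒ x_3: vacuous ✓
  (3) x_5=F ⇒ x_4: vacuous ✓
  (4) {x_4, x_6}: 1 true — at least one ✓
  (5) {x_4, x_2, x_6, x_1}: 1 true — at least one ✓
  (6) x_3=F ⇒ x_5: vacuous ✓
  (7) x_1=F, x_6=F — same ✓
  (8) x_1=F, x_2=F — not both ✓
  (9) {x_1, x_4}: 1 true — at most one ✓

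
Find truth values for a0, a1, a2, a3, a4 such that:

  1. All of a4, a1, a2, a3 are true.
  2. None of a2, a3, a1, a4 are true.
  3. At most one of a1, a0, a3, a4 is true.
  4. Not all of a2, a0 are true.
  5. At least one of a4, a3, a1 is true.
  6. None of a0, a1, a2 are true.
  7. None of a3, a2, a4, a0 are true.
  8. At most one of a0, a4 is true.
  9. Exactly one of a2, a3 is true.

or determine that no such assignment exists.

UNSATISFIABLE

Case a1 = True:
  Constraint (2) is violated (a1=T) — contradiction.
Case a1 = False:
  Constraint (1) is violated (a1=F) — contradiction.
Both cases fail — unsatisfiable.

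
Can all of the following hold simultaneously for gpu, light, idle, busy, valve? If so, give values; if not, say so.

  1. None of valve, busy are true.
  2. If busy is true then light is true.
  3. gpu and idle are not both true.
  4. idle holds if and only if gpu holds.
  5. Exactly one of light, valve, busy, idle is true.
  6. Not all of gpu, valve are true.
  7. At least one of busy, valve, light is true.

gpu = False, light = True, idle = False, busy = False, valve = False

  (1) {valve, busy}: 0 true — none ✓
  (2) busy=F ⇒ light: vacuous ✓
  (3) gpu=F, idle=F — not both ✓
  (4) idle=F, gpu=F — same ✓
  (5) {light, valve, busy, idle}: 1 true — exactly one ✓
  (6) {gpu, valve}: 0/2 true — not all ✓
  (7) {busy, valve, light}: 1 true — at least one ✓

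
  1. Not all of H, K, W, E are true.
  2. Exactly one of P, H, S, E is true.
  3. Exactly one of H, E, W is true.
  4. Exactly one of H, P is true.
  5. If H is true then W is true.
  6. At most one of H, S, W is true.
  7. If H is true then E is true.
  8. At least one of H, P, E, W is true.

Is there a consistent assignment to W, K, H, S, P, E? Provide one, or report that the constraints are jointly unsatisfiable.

W=T, K=F, H=F, S=F, P=T, E=F

  (1) {H, K, W, E}: 1/4 true — not all ✓
  (2) {P, H, S, E}: 1 true — exactly one ✓
  (3) {H, E, W}: 1 true — exactly one ✓
  (4) {H, P}: 1 true — exactly one ✓
  (5) H=F ⇒ W: vacuous ✓
  (6) {H, S, W}: 1 true — at most one ✓
  (7) H=F ⇒ E: vacuous ✓
  (8) {H, P, E, W}: 2 true — at least one ✓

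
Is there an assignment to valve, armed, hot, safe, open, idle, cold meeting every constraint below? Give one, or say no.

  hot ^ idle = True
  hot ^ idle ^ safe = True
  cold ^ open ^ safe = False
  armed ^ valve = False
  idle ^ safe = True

valve = True, armed = True, hot = False, safe = False, open = True, idle = True, cold = True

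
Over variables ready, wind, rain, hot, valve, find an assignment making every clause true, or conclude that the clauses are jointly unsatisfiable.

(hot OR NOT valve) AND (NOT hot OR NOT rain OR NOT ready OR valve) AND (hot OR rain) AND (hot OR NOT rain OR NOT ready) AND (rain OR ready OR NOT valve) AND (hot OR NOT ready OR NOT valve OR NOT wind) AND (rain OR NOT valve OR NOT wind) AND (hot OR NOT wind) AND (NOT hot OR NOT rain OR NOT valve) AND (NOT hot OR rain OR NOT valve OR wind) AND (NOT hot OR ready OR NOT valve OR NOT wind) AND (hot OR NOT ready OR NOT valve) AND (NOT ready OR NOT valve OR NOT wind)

Set ready = False.
Set wind = False.
Set rain = True.
Set hot = True.
  then (NOT hot OR NOT rain OR NOT valve) forces valve = False.
All clauses satisfied.

ready = False, wind = False, rain = True, hot = True, valve = False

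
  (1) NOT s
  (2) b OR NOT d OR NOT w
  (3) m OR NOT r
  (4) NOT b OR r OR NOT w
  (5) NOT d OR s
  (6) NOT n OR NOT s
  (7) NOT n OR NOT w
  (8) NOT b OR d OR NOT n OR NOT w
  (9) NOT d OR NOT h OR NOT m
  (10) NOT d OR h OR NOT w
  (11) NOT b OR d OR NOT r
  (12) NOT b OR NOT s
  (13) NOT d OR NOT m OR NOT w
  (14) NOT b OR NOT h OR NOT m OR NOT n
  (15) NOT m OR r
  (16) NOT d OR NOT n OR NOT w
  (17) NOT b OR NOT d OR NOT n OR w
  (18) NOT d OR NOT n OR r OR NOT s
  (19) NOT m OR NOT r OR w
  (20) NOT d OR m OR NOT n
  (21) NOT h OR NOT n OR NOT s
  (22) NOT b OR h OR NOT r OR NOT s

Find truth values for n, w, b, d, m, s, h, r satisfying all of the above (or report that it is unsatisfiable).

n: False, w: False, b: False, d: False, m: False, s: False, h: True, r: False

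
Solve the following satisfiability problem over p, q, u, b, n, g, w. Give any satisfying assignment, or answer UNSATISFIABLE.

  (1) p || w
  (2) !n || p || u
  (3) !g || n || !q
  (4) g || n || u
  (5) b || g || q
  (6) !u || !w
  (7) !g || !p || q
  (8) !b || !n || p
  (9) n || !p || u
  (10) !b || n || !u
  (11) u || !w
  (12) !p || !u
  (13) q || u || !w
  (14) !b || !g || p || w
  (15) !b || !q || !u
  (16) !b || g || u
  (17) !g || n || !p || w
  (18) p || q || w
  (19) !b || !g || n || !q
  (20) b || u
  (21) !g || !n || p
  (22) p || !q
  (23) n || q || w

p=T; q=T; u=F; b=T; n=T; g=T; w=F

Try p = False:
  (p || w) forces w = True.
  (!u || !w) forces u = False.
  clause (u || !w) is falsified — backtrack.
So p = True.
  then (!p || !u) forces u = False.
  then (b || u) forces b = True.
  then (n || !p || u) forces n = True.
  then (u || !w) forces w = False.
  then (!b || g || u) forces g = True.
  then (!g || !p || q) forces q = True.
All clauses satisfied.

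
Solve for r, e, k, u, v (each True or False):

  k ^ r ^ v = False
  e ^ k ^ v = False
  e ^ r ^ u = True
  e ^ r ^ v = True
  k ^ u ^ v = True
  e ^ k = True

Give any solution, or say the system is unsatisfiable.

r = False, e = False, k = True, u = True, v = True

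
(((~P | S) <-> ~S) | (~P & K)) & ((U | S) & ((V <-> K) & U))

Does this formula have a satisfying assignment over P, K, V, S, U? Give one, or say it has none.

P=F, K=F, V=F, S=F, U=T

  ((~P | S) <-> ~S) | (~P & K) = True
    (~P | S) <-> ~S = True
      ~P | S = True
        ~P = True
      ~S = True
    ~P & K = False
      ~P = True
  (U | S) & ((V <-> K) & U) = True
    U | S = True
    (V <-> K) & U = True
      V <-> K = True
Both conjuncts True, so the formula holds.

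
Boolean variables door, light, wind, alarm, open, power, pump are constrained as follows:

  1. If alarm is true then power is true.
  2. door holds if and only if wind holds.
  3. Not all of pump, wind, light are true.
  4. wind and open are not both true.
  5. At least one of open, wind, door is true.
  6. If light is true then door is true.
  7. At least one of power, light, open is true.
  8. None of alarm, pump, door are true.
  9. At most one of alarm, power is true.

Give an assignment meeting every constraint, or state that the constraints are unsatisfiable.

door = False, light = False, wind = False, alarm = False, open = True, power = False, pump = False

  (1) alarm=F ⇒ power: vacuous ✓
  (2) door=F, wind=F — same ✓
  (3) {pump, wind, light}: 0/3 true — not all ✓
  (4) wind=F, open=T — not both ✓
  (5) {open, wind, door}: 1 true — at least one ✓
  (6) light=F ⇒ door: vacuous ✓
  (7) {power, light, open}: 1 true — at least one ✓
  (8) {alarm, pump, door}: 0 true — none ✓
  (9) {alarm, power}: 0 true — at most one ✓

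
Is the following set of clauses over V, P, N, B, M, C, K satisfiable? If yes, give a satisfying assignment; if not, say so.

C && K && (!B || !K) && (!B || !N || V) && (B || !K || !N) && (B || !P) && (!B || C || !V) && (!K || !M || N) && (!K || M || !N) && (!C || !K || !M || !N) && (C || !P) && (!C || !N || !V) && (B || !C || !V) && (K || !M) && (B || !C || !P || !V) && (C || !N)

V = False; P = False; N = False; B = False; M = False; C = True; K = True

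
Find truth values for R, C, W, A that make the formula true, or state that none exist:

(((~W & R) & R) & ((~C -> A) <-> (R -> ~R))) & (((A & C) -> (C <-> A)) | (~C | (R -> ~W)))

R = True; C = False; W = False; A = False

  ((~W & R) & R) & ((~C -> A) <-> (R -> ~R)) = True
    (~W & R) & R = True
      ~W & R = True
        ~W = True
    (~C -> A) <-> (R -> ~R) = True
      ~C -> A = False
        ~C = True
      R -> ~R = False
        ~R = False
  ((A & C) -> (C <-> A)) | (~C | (R -> ~W)) = True
    (A & C) -> (C <-> A) = True
      A & C = False
      C <-> A = True
    ~C | (R -> ~W) = True
      ~C = True
      R -> ~W = True
        ~W = True
Both conjuncts True, so the formula holds.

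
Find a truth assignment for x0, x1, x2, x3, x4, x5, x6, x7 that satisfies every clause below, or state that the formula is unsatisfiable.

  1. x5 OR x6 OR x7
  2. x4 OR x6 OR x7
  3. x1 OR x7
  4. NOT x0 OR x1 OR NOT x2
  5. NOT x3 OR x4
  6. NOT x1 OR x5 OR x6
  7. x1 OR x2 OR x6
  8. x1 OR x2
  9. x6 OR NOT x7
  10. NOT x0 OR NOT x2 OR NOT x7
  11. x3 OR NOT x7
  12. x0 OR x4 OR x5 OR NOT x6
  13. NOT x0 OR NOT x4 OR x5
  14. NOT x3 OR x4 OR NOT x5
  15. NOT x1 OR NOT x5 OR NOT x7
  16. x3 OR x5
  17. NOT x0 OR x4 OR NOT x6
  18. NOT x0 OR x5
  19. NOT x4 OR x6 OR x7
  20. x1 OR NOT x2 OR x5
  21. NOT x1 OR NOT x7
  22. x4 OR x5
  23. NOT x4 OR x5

x0: True; x1: True; x2: False; x3: False; x4: True; x5: True; x6: True; x7: False

Set x0 = True.
  then (NOT x0 OR x5) forces x5 = True.
Set x1 = True.
  then (NOT x1 OR NOT x5 OR NOT x7) forces x7 = False.
Set x2 = False.
Set x3 = False.
Try x4 = False:
  (x4 OR x6 OR x7) forces x6 = True.
  clause (NOT x0 OR x4 OR NOT x6) is falsified — backtrack.
So x4 = True.
  then (NOT x4 OR x6 OR x7) forces x6 = True.
All clauses satisfied.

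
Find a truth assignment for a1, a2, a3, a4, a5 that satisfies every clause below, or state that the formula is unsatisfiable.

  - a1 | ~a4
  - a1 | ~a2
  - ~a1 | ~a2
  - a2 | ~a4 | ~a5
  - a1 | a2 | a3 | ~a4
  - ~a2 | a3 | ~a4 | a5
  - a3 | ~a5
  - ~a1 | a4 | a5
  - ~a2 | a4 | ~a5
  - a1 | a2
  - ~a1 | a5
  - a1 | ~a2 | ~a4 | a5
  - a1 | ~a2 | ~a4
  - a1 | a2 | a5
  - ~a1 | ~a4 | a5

Try a1 = False:
  (a1 | ~a4) forces a4 = False.
  (a1 | ~a2) forces a2 = False.
  clause (a1 | a2) is falsified — backtrack.
So a1 = True.
  then (~a1 | ~a2) forces a2 = False.
  then (~a1 | a5) forces a5 = True.
  then (a2 | ~a4 | ~a5) forces a4 = False.
  then (a3 | ~a5) forces a3 = True.
All clauses satisfied.

a1=T, a2=F, a3=T, a4=F, a5=T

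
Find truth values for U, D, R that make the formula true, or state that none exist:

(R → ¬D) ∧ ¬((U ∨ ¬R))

U=F; D=F; R=T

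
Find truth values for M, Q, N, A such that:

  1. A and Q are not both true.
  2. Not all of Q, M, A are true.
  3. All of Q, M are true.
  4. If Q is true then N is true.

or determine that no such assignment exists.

M = True, Q = True, N = True, A = False

  (1) A=F, Q=T — not both ✓
  (2) {Q, M, A}: 2/3 true — not all ✓
  (3) {Q, M}: all 2 true ✓
  (4) Q=T ⇒ N: T ✓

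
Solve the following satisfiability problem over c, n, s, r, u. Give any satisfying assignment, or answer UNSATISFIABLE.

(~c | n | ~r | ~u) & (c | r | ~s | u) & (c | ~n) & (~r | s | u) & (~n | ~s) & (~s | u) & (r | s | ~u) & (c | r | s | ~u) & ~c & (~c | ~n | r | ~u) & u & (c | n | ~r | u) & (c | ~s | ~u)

Unit clause (~c) forces c = False.
Unit clause (u) forces u = True.
In (c | ~s | ~u) only ~s is left, so s = False.
In (c | ~n) only ~n is left, so n = False.
In (r | s | ~u) only r is left, so r = True.
All clauses satisfied.

c: False; n: False; s: False; r: True; u: True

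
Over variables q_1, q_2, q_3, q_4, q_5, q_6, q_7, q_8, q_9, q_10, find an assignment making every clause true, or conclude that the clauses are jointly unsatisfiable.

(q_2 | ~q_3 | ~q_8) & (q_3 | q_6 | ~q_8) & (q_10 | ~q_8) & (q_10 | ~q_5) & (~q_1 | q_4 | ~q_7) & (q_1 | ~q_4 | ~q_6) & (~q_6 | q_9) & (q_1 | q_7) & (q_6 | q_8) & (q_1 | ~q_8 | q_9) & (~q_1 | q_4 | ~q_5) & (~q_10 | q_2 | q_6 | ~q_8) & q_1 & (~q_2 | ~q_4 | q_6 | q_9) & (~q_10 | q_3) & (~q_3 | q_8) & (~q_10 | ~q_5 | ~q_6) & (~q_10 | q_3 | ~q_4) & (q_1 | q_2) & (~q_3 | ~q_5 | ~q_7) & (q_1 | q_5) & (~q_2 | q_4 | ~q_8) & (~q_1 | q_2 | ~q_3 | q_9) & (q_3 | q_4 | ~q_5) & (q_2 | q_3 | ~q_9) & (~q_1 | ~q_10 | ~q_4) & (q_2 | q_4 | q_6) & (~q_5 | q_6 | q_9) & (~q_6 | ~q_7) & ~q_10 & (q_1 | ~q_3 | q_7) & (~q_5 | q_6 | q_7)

Unit clause (q_1) forces q_1 = True.
Unit clause (~q_10) forces q_10 = False.
In (q_10 | ~q_8) only ~q_8 is left, so q_8 = False.
In (q_10 | ~q_5) only ~q_5 is left, so q_5 = False.
In (q_6 | q_8) only q_6 is left, so q_6 = True.
In (~q_3 | q_8) only ~q_3 is left, so q_3 = False.
In (~q_6 | ~q_7) only ~q_7 is left, so q_7 = False.
In (~q_6 | q_9) only q_9 is left, so q_9 = True.
In (q_2 | q_3 | ~q_9) only q_2 is left, so q_2 = True.
Set q_4 = True.
All clauses satisfied.

q_1: True; q_2: True; q_3: False; q_4: True; q_5: False; q_6: True; q_7: False; q_8: False; q_9: True; q_10: False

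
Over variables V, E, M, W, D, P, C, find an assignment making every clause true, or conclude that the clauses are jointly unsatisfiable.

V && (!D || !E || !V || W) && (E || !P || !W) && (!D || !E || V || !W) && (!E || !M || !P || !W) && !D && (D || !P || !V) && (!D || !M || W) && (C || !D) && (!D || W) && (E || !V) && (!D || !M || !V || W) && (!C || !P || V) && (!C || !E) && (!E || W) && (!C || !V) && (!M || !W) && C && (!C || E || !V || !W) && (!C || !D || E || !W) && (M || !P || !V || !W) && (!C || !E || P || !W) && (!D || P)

UNSATISFIABLE

Case C = True:
  (V) forces V = True.
  Clause (!C || !V) is falsified — contradiction.
Case C = False:
  Clause (C) is falsified — contradiction.
Both cases fail, so the formula is unsatisfiable.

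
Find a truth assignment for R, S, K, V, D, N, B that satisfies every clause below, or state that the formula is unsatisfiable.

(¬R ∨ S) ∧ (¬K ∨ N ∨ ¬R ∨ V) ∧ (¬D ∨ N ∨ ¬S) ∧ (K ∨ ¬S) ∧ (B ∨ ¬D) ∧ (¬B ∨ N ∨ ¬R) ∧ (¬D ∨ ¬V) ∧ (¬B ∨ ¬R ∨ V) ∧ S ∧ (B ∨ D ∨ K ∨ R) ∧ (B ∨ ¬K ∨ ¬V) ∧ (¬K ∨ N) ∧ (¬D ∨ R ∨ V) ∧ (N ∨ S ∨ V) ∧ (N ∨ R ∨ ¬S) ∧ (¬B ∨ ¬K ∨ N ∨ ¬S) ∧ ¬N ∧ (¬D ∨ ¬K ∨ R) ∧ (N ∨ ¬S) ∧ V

No satisfying assignment exists.

Case N = True:
  Clause (¬N) is falsified — contradiction.
Case N = False:
  (S) forces S = True.
  Clause (N ∨ ¬S) is falsified — contradiction.
Both cases fail, so the formula is unsatisfiable.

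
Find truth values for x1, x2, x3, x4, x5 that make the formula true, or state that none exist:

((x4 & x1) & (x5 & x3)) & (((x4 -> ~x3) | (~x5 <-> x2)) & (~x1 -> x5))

x1=T, x2=F, x3=T, x4=T, x5=T

  (x4 & x1) & (x5 & x3) = True
    x4 & x1 = True
    x5 & x3 = True
  ((x4 -> ~x3) | (~x5 <-> x2)) & (~x1 -> x5) = True
    (x4 -> ~x3) | (~x5 <-> x2) = True
      x4 -> ~x3 = False
        ~x3 = False
      ~x5 <-> x2 = True
        ~x5 = False
    ~x1 -> x5 = True
      ~x1 = False
Both conjuncts True, so the formula holds.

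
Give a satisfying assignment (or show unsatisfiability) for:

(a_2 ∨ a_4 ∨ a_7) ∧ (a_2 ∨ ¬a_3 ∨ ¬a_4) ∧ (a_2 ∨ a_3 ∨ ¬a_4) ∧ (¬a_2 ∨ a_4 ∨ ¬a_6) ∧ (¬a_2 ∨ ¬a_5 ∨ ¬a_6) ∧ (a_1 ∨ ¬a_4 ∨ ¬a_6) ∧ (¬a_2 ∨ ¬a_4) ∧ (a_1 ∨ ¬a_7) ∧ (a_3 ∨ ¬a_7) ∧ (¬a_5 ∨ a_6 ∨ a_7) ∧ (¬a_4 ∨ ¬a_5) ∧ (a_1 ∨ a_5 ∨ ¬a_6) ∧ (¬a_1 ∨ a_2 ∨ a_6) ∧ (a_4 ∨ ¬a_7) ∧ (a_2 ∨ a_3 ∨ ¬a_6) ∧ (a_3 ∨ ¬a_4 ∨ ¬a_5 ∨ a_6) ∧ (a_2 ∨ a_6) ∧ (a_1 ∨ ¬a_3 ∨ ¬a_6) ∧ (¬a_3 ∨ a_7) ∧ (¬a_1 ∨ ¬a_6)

Set a_1 = False.
  then (a_1 ∨ ¬a_7) forces a_7 = False.
  then (¬a_3 ∨ a_7) forces a_3 = False.
Try a_2 = False:
  (a_2 ∨ a_4 ∨ a_7) forces a_4 = True.
  clause (a_2 ∨ a_3 ∨ ¬a_4) is falsified — backtrack.
So a_2 = True.
  then (¬a_2 ∨ ¬a_4) forces a_4 = False.
  then (¬a_2 ∨ a_4 ∨ ¬a_6) forces a_6 = False.
  then (¬a_5 ∨ a_6 ∨ a_7) forces a_5 = False.
All clauses satisfied.

a_1: False; a_2: True; a_3: False; a_4: False; a_5: False; a_6: False; a_7: False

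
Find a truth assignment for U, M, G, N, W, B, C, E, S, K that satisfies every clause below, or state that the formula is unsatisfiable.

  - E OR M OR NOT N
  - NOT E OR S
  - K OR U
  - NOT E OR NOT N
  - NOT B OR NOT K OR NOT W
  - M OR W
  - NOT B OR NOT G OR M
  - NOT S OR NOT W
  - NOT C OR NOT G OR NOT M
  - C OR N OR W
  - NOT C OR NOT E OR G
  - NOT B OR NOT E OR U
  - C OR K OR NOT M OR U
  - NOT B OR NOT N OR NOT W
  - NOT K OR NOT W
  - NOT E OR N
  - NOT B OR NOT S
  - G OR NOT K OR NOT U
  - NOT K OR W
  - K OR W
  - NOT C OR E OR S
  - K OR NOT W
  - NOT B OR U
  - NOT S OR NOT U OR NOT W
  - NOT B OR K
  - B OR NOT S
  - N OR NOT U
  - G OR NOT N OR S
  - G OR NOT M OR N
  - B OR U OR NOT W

Case K = True:
  (NOT K OR NOT W) forces W = False.
  Clause (NOT K OR W) is falsified — contradiction.
Case K = False:
  (K OR U) forces U = True.
  (K OR W) forces W = True.
  Clause (K OR NOT W) is falsified — contradiction.
Both cases fail, so the formula is unsatisfiable.

Unsatisfiable — no assignment works.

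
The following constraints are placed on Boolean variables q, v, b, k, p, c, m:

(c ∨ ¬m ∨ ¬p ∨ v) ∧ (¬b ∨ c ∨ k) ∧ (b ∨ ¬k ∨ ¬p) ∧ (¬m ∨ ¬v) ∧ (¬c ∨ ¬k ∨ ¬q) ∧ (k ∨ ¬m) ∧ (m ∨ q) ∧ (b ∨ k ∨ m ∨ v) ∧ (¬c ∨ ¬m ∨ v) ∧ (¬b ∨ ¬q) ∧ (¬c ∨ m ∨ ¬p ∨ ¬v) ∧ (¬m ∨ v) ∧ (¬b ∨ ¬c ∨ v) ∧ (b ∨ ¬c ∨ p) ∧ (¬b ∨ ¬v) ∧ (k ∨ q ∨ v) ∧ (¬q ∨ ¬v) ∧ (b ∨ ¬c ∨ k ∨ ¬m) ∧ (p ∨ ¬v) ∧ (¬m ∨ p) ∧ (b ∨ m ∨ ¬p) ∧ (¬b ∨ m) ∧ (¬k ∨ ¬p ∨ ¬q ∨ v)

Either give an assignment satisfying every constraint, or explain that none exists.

Try q = False:
  (m ∨ q) forces m = True.
  (¬m ∨ ¬v) forces v = False.
  clause (¬m ∨ v) is falsified — backtrack.
So q = True.
  then (¬b ∨ ¬q) forces b = False.
  then (¬q ∨ ¬v) forces v = False.
  then (¬m ∨ v) forces m = False.
  then (b ∨ m ∨ ¬p) forces p = False.
  then (b ∨ k ∨ m ∨ v) forces k = True.
  then (b ∨ ¬c ∨ p) forces c = False.
All clauses satisfied.

q = True, v = False, b = False, k = True, p = False, c = False, m = False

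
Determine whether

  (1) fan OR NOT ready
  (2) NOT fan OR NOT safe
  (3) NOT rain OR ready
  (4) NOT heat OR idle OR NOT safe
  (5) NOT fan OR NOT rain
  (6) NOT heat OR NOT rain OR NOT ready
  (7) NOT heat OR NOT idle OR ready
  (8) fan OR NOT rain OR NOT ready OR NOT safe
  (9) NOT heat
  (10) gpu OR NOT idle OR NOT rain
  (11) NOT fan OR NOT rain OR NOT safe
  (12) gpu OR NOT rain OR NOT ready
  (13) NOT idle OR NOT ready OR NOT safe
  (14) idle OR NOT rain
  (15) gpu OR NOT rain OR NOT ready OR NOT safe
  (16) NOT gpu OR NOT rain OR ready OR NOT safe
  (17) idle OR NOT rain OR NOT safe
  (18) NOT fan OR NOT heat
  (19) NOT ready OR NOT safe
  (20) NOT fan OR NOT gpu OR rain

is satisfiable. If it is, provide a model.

heat = False, ready = False, idle = False, safe = False, gpu = False, fan = True, rain = False

Unit clause (NOT heat) forces heat = False.
Set ready = False.
  then (NOT rain OR ready) forces rain = False.
Set idle = False.
Set safe = False.
Set gpu = False.
Set fan = True.
All clauses satisfied.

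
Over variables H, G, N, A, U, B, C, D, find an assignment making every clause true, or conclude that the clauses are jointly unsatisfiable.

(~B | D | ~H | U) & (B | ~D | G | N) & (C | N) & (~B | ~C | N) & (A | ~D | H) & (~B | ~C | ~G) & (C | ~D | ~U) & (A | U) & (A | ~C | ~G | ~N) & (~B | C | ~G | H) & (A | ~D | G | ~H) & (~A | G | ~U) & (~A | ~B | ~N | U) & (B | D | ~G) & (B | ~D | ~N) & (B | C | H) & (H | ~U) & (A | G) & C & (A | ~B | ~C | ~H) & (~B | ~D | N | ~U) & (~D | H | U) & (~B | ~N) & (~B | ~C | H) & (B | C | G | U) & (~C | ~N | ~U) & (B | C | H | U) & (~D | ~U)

H = True, G = False, N = True, A = True, U = False, B = False, C = True, D = False

Unit clause (C) forces C = True.
Set H = True.
Set G = False.
  then (A | G) forces A = True.
  then (~A | G | ~U) forces U = False.
Set N = True.
  then (~A | ~B | ~N | U) forces B = False.
  then (B | ~D | ~N) forces D = False.
All clauses satisfied.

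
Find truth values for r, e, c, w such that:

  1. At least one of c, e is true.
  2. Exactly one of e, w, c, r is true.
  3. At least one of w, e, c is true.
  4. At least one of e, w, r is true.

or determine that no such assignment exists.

r = False; e = True; c = False; w = False

  (1) {c, e}: 1 true — at least one ✓
  (2) {e, w, c, r}: 1 true — exactly one ✓
  (3) {w, e, c}: 1 true — at least one ✓
  (4) {e, w, r}: 1 true — at least one ✓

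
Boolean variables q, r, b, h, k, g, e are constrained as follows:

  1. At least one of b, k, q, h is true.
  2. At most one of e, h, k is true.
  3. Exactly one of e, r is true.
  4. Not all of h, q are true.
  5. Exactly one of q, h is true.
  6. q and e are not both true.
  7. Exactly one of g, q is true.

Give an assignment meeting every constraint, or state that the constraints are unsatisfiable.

q = False, r = True, b = False, h = True, k = False, g = True, e = False

  (1) {b, k, q, h}: 1 true — at least one ✓
  (2) {e, h, k}: 1 true — at most one ✓
  (3) {e, r}: 1 true — exactly one ✓
  (4) {h, q}: 1/2 true — not all ✓
  (5) {q, h}: 1 true — exactly one ✓
  (6) q=F, e=F — not both ✓
  (7) {g, q}: 1 true — exactly one ✓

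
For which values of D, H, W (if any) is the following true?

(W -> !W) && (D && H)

D = True, H = True, W = False

  W -> !W = True
    !W = True
  D && H = True
Both conjuncts True, so the formula holds.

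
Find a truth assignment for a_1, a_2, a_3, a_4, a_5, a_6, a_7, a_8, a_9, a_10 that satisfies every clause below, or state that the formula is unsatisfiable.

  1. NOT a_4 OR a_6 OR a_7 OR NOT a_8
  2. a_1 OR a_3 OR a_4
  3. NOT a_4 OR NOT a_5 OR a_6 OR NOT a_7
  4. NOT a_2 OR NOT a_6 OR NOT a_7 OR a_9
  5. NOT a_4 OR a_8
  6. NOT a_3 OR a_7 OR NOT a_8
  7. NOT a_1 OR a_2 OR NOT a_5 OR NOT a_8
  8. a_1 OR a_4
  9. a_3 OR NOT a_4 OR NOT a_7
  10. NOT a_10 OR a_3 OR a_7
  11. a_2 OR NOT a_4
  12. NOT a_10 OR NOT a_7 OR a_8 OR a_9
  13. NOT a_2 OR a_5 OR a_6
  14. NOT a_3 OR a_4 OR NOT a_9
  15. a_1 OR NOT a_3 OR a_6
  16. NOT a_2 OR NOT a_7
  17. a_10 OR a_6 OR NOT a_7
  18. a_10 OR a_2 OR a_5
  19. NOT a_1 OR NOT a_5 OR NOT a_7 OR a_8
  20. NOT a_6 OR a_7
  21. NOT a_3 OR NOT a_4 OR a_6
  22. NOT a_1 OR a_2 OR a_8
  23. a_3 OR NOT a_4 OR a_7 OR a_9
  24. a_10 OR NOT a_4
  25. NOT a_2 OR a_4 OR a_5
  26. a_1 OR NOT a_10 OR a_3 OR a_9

a_1 = True, a_2 = True, a_3 = False, a_4 = False, a_5 = True, a_6 = False, a_7 = False, a_8 = True, a_9 = False, a_10 = False

Set a_1 = True.
Set a_2 = True.
  then (NOT a_2 OR NOT a_7) forces a_7 = False.
  then (NOT a_6 OR a_7) forces a_6 = False.
  then (NOT a_2 OR a_5 OR a_6) forces a_5 = True.
Set a_3 = False.
  then (NOT a_10 OR a_3 OR a_7) forces a_10 = False.
  then (a_10 OR NOT a_4) forces a_4 = False.
Set a_8 = True.
Set a_9 = False.
All clauses satisfied.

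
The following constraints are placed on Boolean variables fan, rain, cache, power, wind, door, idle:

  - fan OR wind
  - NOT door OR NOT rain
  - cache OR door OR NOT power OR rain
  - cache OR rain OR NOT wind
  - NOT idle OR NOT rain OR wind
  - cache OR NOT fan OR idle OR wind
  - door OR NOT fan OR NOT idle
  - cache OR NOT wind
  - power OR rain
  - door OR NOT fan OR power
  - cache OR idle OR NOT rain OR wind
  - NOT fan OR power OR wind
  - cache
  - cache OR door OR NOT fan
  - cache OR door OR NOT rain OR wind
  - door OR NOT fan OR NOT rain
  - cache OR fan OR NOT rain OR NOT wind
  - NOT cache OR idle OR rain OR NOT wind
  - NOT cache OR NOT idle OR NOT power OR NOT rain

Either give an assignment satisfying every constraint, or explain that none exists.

fan = False; rain = True; cache = True; power = False; wind = True; door = False; idle = False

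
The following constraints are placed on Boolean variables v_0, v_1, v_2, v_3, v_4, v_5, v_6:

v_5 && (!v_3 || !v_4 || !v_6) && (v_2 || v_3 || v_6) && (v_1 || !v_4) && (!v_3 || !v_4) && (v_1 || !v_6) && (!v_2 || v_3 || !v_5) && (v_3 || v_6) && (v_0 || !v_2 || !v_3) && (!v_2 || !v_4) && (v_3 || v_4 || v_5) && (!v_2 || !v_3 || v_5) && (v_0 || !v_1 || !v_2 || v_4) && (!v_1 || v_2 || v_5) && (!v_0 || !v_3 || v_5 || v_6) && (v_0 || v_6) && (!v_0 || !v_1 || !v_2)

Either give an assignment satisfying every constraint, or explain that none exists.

v_0: True, v_1: True, v_2: False, v_3: True, v_4: False, v_5: True, v_6: False

Unit clause (v_5) forces v_5 = True.
Set v_0 = True.
Set v_1 = True.
  then (!v_0 || !v_1 || !v_2) forces v_2 = False.
Set v_3 = True.
  then (!v_3 || !v_4) forces v_4 = False.
Set v_6 = False.
All clauses satisfied.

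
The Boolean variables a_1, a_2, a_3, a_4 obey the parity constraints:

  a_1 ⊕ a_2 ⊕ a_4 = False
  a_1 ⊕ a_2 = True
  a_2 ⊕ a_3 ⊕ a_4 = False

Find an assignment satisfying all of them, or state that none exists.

a_1=F, a_2=T, a_3=F, a_4=T

a_1 ⊕ a_2 ⊕ a_4 = F ⊕ T ⊕ T = False ✓
a_1 ⊕ a_2 = F ⊕ T = True ✓
a_2 ⊕ a_3 ⊕ a_4 = T ⊕ F ⊕ T = False ✓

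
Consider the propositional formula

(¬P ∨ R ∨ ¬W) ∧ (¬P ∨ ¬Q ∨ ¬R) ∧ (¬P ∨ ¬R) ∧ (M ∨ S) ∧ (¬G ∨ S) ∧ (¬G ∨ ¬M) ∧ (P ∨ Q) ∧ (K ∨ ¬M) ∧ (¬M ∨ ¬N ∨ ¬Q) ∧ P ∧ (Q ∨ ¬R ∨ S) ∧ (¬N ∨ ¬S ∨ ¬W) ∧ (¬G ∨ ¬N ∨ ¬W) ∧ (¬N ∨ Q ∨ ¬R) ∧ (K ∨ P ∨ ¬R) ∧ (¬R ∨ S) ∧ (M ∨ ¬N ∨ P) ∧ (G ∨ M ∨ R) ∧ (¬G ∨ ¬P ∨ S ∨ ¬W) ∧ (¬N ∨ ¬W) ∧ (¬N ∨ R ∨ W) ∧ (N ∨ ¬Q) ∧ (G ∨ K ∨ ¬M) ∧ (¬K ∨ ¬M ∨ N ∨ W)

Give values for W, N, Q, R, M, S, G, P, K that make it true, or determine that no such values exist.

Unit clause (P) forces P = True.
In (¬P ∨ ¬R) only ¬R is left, so R = False.
In (¬P ∨ R ∨ ¬W) only ¬W is left, so W = False.
In (¬N ∨ R ∨ W) only ¬N is left, so N = False.
In (N ∨ ¬Q) only ¬Q is left, so Q = False.
Try M = True:
  (¬G ∨ ¬M) forces G = False.
  (K ∨ ¬M) forces K = True.
  clause (¬K ∨ ¬M ∨ N ∨ W) is falsified — backtrack.
So M = False.
  then (M ∨ S) forces S = True.
  then (G ∨ M ∨ R) forces G = True.
Set K = True.
All clauses satisfied.

W=F; N=F; Q=F; R=F; M=F; S=T; G=T; P=T; K=T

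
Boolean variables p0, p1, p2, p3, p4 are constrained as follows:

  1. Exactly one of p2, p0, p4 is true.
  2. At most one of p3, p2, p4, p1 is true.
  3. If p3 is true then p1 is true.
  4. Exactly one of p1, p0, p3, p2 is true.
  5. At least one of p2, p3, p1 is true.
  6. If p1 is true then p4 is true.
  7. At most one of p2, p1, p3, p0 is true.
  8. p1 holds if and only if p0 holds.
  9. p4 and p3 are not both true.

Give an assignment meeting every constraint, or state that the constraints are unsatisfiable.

p0 = False; p1 = False; p2 = True; p3 = False; p4 = False

  (1) {p2, p0, p4}: 1 true — exactly one ✓
  (2) {p3, p2, p4, p1}: 1 true — at most one ✓
  (3) p3=F ⇒ p1: vacuous ✓
  (4) {p1, p0, p3, p2}: 1 true — exactly one ✓
  (5) {p2, p3, p1}: 1 true — at least one ✓
  (6) p1=F ⇒ p4: vacuous ✓
  (7) {p2, p1, p3, p0}: 1 true — at most one ✓
  (8) p1=F, p0=F — same ✓
  (9) p4=F, p3=F — not both ✓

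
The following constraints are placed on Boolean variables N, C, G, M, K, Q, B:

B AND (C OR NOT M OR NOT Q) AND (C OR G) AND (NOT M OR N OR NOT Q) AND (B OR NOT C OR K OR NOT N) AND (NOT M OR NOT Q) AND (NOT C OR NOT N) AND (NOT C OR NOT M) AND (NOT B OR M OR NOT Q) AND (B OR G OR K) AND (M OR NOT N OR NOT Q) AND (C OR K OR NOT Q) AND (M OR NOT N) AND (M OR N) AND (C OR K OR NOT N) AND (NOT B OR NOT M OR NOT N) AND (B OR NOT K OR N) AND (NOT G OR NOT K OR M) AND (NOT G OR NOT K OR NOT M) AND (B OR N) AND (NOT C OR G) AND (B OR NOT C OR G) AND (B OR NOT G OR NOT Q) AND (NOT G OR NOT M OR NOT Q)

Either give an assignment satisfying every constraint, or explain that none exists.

Unit clause (B) forces B = True.
Try N = True:
  (NOT C OR NOT N) forces C = False.
  (C OR G) forces G = True.
  (M OR NOT N) forces M = True.
  clause (NOT B OR NOT M OR NOT N) is falsified — backtrack.
So N = False.
  then (M OR N) forces M = True.
  then (NOT M OR N OR NOT Q) forces Q = False.
  then (NOT C OR NOT M) forces C = False.
  then (C OR G) forces G = True.
  then (NOT G OR NOT K OR NOT M) forces K = False.
All clauses satisfied.

N = False; C = False; G = True; M = True; K = False; Q = False; B = True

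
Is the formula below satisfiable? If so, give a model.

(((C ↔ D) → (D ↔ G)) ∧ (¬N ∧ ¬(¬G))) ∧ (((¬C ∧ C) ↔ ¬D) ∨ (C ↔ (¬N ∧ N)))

N=F, C=T, D=T, G=T

  ((C ↔ D) → (D ↔ G)) ∧ (¬N ∧ ¬(¬G)) = True
    (C ↔ D) → (D ↔ G) = True
      C ↔ D = True
      D ↔ G = True
    ¬N ∧ ¬(¬G) = True
      ¬N = True
      ¬(¬G) = True
        ¬G = False
  ((¬C ∧ C) ↔ ¬D) ∨ (C ↔ (¬N ∧ N)) = True
    (¬C ∧ C) ↔ ¬D = True
      ¬C ∧ C = False
        ¬C = False
      ¬D = False
    C ↔ (¬N ∧ N) = False
      ¬N ∧ N = False
        ¬N = True
Both conjuncts True, so the formula holds.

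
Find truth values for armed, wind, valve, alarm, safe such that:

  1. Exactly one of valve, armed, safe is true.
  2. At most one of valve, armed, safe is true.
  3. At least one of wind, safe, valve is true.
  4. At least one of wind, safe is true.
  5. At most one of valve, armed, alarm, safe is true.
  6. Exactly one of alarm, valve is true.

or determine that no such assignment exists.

armed = False; wind = True; valve = True; alarm = False; safe = False

  (1) {valve, armed, safe}: 1 true — exactly one ✓
  (2) {valve, armed, safe}: 1 true — at most one ✓
  (3) {wind, safe, valve}: 2 true — at least one ✓
  (4) {wind, safe}: 1 true — at least one ✓
  (5) {valve, armed, alarm, safe}: 1 true — at most one ✓
  (6) {alarm, valve}: 1 true — exactly one ✓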